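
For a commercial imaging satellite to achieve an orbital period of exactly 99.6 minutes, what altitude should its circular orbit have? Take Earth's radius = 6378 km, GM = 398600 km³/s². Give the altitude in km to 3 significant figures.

T = 99.6 min = 5976.0 s.
From T = 2π√(a³/μ): a = (μ T²/4π²)^(1/3) = (398600 × 5976.0² / 4π²)^(1/3) = 7118 km.
Altitude h = a − R = 7118 − 6378 = 740 km.

740 km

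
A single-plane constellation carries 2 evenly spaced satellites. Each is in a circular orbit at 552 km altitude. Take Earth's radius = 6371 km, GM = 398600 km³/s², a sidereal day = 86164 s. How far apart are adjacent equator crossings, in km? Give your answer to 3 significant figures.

Semi-major axis a = 6371 + 552 = 6923 km. Period T = 2π√(a³/μ) = 2π√(6923³/398600) = 5732.6 s = 95.54 min.
Single-satellite node shift = (5732.6/86164) × 360° = 23.95°.
With 2 satellites evenly phased, successive equator crossings are 23.95/2 = 11.976° apart.
That is 11.976 × 111.2 = 1332 km at the equator.

1330 km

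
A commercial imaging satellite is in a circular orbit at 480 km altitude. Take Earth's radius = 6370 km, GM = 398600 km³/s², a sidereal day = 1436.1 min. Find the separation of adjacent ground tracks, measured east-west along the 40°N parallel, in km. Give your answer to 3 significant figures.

2010 km

Semi-major axis a = 6370 + 480 = 6850 km. Period T = 2π√(a³/μ) = 2π√(6850³/398600) = 5642.2 s = 94.04 min.
Node shift per orbit = (5642.2/86166) × 360° = 23.57°.
Equatorial spacing = 23.57 × 111.2 km/° = 2621 km.
At 40° latitude, spacing = 2621 × cos(40°) = 2008 km.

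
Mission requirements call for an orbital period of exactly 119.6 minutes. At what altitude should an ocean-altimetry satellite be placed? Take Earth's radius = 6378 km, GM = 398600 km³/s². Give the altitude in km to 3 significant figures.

1660 km

T = 119.6 min = 7176.0 s.
From T = 2π√(a³/μ): a = (μ T²/4π²)^(1/3) = (398600 × 7176.0² / 4π²)^(1/3) = 8041 km.
Altitude h = a − R = 8041 − 6378 = 1663 km.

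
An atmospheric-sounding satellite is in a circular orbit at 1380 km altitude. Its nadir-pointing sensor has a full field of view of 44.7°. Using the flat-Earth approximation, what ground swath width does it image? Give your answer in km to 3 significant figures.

Half-angle = 44.7°/2 = 22.35°.
Swath width ≈ 2h·tan(θ/2) = 2 × 1380 × tan(22.35°) = 1134.8 km.

1130 km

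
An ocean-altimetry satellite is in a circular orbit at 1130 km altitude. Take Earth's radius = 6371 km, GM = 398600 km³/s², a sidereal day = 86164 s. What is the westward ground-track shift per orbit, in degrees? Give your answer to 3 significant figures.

27.0°

Semi-major axis a = 6371 + 1130 = 7501 km. Period T = 2π√(a³/μ) = 2π√(7501³/398600) = 6465.3 s = 107.76 min.
During one orbit Earth rotates (6465.3 / 86164) × 360° = 27.01°.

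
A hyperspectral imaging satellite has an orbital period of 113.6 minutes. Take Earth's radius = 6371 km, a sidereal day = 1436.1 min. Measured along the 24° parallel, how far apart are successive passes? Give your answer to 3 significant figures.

T = 113.6 min = 6816.0 s.
Node shift per orbit = (6816.0/86166) × 360° = 28.48°.
Equatorial spacing = 28.48 × 111.2 km/° = 3167 km.
At 24° latitude, spacing = 3167 × cos(24°) = 2893 km.

2890 km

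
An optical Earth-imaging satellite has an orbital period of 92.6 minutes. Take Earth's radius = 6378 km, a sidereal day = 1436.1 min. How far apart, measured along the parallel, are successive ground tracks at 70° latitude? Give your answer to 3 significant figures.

884 km

T = 92.6 min = 5556.0 s.
Node shift per orbit = (5556.0/86166) × 360° = 23.21°.
Equatorial spacing = 23.21 × 111.3 km/° = 2584 km.
At 70° latitude, spacing = 2584 × cos(70°) = 884 km.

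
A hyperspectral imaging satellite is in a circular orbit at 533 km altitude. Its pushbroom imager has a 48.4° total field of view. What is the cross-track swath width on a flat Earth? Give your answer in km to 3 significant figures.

479 km

Half-angle = 48.4°/2 = 24.2°.
Swath width ≈ 2h·tan(θ/2) = 2 × 533 × tan(24.2°) = 479.1 km.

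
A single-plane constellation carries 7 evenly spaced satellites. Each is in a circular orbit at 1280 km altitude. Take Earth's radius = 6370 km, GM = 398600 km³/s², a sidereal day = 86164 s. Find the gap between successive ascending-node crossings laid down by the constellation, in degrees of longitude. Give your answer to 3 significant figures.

Semi-major axis a = 6370 + 1280 = 7650 km. Period T = 2π√(a³/μ) = 2π√(7650³/398600) = 6658.9 s = 110.98 min.
Single-satellite node shift = (6658.9/86164) × 360° = 27.82°.
With 7 satellites evenly phased, successive equator crossings are 27.82/7 = 3.974° apart.

3.97°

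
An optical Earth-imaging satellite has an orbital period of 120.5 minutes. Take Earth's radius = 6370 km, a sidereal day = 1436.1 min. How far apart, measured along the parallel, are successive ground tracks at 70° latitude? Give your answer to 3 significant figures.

T = 120.5 min = 7230.0 s.
Node shift per orbit = (7230.0/86166) × 360° = 30.21°.
Equatorial spacing = 30.21 × 111.2 km/° = 3358 km.
At 70° latitude, spacing = 3358 × cos(70°) = 1149 km.

1150 km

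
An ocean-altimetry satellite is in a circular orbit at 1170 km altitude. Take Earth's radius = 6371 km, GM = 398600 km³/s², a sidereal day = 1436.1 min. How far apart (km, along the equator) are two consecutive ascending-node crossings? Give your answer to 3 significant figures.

3030 km

Semi-major axis a = 6371 + 1170 = 7541 km. Period T = 2π√(a³/μ) = 2π√(7541³/398600) = 6517.1 s = 108.62 min.
During one orbit Earth rotates (6517.1 / 86166) × 360° = 27.23°.
At the equator that is 27.23° × (2π·6371/360) km/° = 27.23 × 111.2 = 3028 km.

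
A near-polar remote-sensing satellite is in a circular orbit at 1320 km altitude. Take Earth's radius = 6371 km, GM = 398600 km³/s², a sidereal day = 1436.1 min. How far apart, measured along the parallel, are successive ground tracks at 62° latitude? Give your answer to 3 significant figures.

1460 km

Semi-major axis a = 6371 + 1320 = 7691 km. Period T = 2π√(a³/μ) = 2π√(7691³/398600) = 6712.5 s = 111.88 min.
Node shift per orbit = (6712.5/86166) × 360° = 28.04°.
Equatorial spacing = 28.04 × 111.2 km/° = 3118 km.
At 62° latitude, spacing = 3118 × cos(62°) = 1464 km.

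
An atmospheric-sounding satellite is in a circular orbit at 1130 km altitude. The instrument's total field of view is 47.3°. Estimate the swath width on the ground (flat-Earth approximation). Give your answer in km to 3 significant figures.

Half-angle = 47.3°/2 = 23.65°.
Swath width ≈ 2h·tan(θ/2) = 2 × 1130 × tan(23.65°) = 989.7 km.

990 km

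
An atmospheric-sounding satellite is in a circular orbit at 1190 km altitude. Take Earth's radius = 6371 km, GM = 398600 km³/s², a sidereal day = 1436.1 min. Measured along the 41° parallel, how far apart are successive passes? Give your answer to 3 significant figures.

2290 km

Semi-major axis a = 6371 + 1190 = 7561 km. Period T = 2π√(a³/μ) = 2π√(7561³/398600) = 6543.0 s = 109.05 min.
Node shift per orbit = (6543.0/86166) × 360° = 27.34°.
Equatorial spacing = 27.34 × 111.2 km/° = 3040 km.
At 41° latitude, spacing = 3040 × cos(41°) = 2294 km.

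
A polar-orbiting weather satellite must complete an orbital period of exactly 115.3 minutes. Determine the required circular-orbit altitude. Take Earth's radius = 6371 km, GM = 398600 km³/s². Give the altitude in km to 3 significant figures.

1480 km

T = 115.3 min = 6918.0 s.
From T = 2π√(a³/μ): a = (μ T²/4π²)^(1/3) = (398600 × 6918.0² / 4π²)^(1/3) = 7847 km.
Altitude h = a − R = 7847 − 6371 = 1476 km.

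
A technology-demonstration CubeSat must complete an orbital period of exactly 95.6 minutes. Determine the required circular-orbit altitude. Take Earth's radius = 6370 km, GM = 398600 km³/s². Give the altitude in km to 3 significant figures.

556 km

T = 95.6 min = 5736.0 s.
From T = 2π√(a³/μ): a = (μ T²/4π²)^(1/3) = (398600 × 5736.0² / 4π²)^(1/3) = 6926 km.
Altitude h = a − R = 6926 − 6370 = 556 km.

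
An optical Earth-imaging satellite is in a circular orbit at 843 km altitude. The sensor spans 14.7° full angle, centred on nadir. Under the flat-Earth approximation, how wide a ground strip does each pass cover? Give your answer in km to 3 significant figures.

217 km

Half-angle = 14.7°/2 = 7.35°.
Swath width ≈ 2h·tan(θ/2) = 2 × 843 × tan(7.35°) = 217.5 km.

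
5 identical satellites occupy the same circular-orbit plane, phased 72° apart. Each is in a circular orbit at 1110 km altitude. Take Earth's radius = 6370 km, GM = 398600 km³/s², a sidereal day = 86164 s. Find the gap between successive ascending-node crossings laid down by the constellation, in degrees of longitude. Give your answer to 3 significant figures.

5.38°

Semi-major axis a = 6370 + 1110 = 7480 km. Period T = 2π√(a³/μ) = 2π√(7480³/398600) = 6438.2 s = 107.30 min.
Single-satellite node shift = (6438.2/86164) × 360° = 26.90°.
With 5 satellites evenly phased, successive equator crossings are 26.90/5 = 5.380° apart.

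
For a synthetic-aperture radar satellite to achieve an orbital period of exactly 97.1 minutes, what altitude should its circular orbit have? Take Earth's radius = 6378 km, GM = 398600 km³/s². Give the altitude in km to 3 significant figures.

T = 97.1 min = 5826.0 s.
From T = 2π√(a³/μ): a = (μ T²/4π²)^(1/3) = (398600 × 5826.0² / 4π²)^(1/3) = 6998 km.
Altitude h = a − R = 6998 − 6378 = 620 km.

620 km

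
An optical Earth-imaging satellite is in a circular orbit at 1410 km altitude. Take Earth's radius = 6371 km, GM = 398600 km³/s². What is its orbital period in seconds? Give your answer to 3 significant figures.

Semi-major axis a = 6371 + 1410 = 7781 km. Period T = 2π√(a³/μ) = 2π√(7781³/398600) = 6830.7 s = 113.84 min.

6830 seconds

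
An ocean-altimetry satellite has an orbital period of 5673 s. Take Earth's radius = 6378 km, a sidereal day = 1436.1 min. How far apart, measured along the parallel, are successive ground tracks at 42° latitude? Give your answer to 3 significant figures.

Node shift per orbit = (5673.0/86166) × 360° = 23.70°.
Equatorial spacing = 23.70 × 111.3 km/° = 2638 km.
At 42° latitude, spacing = 2638 × cos(42°) = 1961 km.

1960 km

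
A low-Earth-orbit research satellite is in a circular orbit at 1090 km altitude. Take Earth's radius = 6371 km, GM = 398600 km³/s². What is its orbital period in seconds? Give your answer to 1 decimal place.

6413.7 seconds

Semi-major axis a = 6371 + 1090 = 7461 km. Period T = 2π√(a³/μ) = 2π√(7461³/398600) = 6413.7 s = 106.89 min.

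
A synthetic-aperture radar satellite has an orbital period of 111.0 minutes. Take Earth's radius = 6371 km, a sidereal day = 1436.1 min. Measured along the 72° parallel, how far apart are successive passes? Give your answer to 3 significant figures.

956 km

T = 111.0 min = 6660.0 s.
Node shift per orbit = (6660.0/86166) × 360° = 27.83°.
Equatorial spacing = 27.83 × 111.2 km/° = 3094 km.
At 72° latitude, spacing = 3094 × cos(72°) = 956 km.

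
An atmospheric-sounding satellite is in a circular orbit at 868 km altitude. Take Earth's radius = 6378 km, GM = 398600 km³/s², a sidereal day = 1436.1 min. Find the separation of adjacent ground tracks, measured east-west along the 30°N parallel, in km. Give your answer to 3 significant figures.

Semi-major axis a = 6378 + 868 = 7246 km. Period T = 2π√(a³/μ) = 2π√(7246³/398600) = 6138.4 s = 102.31 min.
Node shift per orbit = (6138.4/86166) × 360° = 25.65°.
Equatorial spacing = 25.65 × 111.3 km/° = 2855 km.
At 30° latitude, spacing = 2855 × cos(30°) = 2472 km.

2470 km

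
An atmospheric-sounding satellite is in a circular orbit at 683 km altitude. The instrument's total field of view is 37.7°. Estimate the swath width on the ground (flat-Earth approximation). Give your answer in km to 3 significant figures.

Half-angle = 37.7°/2 = 18.85°.
Swath width ≈ 2h·tan(θ/2) = 2 × 683 × tan(18.85°) = 466.4 km.

466 km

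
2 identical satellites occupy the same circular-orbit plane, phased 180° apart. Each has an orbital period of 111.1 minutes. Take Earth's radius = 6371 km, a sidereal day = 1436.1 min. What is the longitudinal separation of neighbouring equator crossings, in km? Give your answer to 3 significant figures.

1550 km

T = 111.1 min = 6666.0 s.
Single-satellite node shift = (6666.0/86166) × 360° = 27.85°.
With 2 satellites evenly phased, successive equator crossings are 27.85/2 = 13.925° apart.
That is 13.925 × 111.2 = 1548 km at the equator.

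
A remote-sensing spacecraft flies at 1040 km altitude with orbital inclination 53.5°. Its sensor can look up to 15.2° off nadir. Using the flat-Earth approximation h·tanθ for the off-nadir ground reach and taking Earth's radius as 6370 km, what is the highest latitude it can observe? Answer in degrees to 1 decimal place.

56.0°

For a prograde orbit the ground track reaches latitude ±i = ±53.5°.
Sensor half-swath on the ground ≈ 1040·tan(15.2°) = 283 km = 2.54° of latitude.
Maximum observable latitude ≈ 53.5 + 2.54 = 56.0°.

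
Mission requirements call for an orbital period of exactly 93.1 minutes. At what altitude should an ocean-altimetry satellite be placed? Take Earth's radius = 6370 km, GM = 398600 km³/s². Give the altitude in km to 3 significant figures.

434 km

T = 93.1 min = 5586.0 s.
From T = 2π√(a³/μ): a = (μ T²/4π²)^(1/3) = (398600 × 5586.0² / 4π²)^(1/3) = 6804 km.
Altitude h = a − R = 6804 − 6370 = 434 km.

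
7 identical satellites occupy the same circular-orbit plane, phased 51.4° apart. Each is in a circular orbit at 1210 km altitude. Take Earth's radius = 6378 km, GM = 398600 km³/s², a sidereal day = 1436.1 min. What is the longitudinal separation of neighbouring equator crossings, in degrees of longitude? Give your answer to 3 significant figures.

Semi-major axis a = 6378 + 1210 = 7588 km. Period T = 2π√(a³/μ) = 2π√(7588³/398600) = 6578.1 s = 109.64 min.
Single-satellite node shift = (6578.1/86166) × 360° = 27.48°.
With 7 satellites evenly phased, successive equator crossings are 27.48/7 = 3.926° apart.

3.93°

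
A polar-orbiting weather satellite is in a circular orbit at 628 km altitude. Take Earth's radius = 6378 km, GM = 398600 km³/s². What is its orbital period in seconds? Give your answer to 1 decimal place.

5836.0 seconds

Semi-major axis a = 6378 + 628 = 7006 km. Period T = 2π√(a³/μ) = 2π√(7006³/398600) = 5836.0 s = 97.27 min.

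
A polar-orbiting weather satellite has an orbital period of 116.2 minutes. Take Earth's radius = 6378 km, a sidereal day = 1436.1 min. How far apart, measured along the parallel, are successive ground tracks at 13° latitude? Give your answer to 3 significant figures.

3160 km

T = 116.2 min = 6972.0 s.
Node shift per orbit = (6972.0/86166) × 360° = 29.13°.
Equatorial spacing = 29.13 × 111.3 km/° = 3243 km.
At 13° latitude, spacing = 3243 × cos(13°) = 3159 km.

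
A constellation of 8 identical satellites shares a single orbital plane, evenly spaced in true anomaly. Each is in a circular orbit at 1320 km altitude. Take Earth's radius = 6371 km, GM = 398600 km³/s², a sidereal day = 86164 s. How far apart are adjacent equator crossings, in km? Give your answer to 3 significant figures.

Semi-major axis a = 6371 + 1320 = 7691 km. Period T = 2π√(a³/μ) = 2π√(7691³/398600) = 6712.5 s = 111.88 min.
Single-satellite node shift = (6712.5/86164) × 360° = 28.05°.
With 8 satellites evenly phased, successive equator crossings are 28.05/8 = 3.506° apart.
That is 3.506 × 111.2 = 390 km at the equator.

390 km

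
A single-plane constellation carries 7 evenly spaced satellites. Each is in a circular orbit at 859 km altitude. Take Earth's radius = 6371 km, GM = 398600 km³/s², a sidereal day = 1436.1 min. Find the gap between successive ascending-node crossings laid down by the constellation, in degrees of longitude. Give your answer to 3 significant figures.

Semi-major axis a = 6371 + 859 = 7230 km. Period T = 2π√(a³/μ) = 2π√(7230³/398600) = 6118.1 s = 101.97 min.
Single-satellite node shift = (6118.1/86166) × 360° = 25.56°.
With 7 satellites evenly phased, successive equator crossings are 25.56/7 = 3.652° apart.

3.65°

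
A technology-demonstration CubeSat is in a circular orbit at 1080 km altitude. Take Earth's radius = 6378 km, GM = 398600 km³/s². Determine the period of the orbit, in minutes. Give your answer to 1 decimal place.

106.8 min

Semi-major axis a = 6378 + 1080 = 7458 km. Period T = 2π√(a³/μ) = 2π√(7458³/398600) = 6409.8 s = 106.83 min.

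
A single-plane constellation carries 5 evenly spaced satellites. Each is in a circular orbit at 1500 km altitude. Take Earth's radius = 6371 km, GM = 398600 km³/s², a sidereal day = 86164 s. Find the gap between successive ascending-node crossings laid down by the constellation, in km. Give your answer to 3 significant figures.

646 km

Semi-major axis a = 6371 + 1500 = 7871 km. Period T = 2π√(a³/μ) = 2π√(7871³/398600) = 6949.5 s = 115.83 min.
Single-satellite node shift = (6949.5/86164) × 360° = 29.04°.
With 5 satellites evenly phased, successive equator crossings are 29.04/5 = 5.807° apart.
That is 5.807 × 111.2 = 646 km at the equator.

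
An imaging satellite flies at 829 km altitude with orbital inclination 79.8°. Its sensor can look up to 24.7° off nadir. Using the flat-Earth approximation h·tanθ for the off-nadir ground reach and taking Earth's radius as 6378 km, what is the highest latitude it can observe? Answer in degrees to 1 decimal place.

For a prograde orbit the ground track reaches latitude ±i = ±79.8°.
Sensor half-swath on the ground ≈ 829·tan(24.7°) = 381 km = 3.43° of latitude.
Maximum observable latitude ≈ 79.8 + 3.43 = 83.2°.

83.2°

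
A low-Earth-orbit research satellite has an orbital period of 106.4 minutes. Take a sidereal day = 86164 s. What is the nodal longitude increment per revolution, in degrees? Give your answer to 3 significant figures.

T = 106.4 min = 6384.0 s.
During one orbit Earth rotates (6384.0 / 86164) × 360° = 26.67°.

26.7°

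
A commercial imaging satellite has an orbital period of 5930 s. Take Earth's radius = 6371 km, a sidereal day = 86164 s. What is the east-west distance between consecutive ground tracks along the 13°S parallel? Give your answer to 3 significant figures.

2680 km

Node shift per orbit = (5930.0/86164) × 360° = 24.78°.
Equatorial spacing = 24.78 × 111.2 km/° = 2755 km.
At 13° latitude, spacing = 2755 × cos(13°) = 2684 km.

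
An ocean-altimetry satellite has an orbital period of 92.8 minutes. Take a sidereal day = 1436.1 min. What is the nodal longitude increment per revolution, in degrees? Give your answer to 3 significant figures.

23.3°

T = 92.8 min = 5568.0 s.
During one orbit Earth rotates (5568.0 / 86166) × 360° = 23.26°.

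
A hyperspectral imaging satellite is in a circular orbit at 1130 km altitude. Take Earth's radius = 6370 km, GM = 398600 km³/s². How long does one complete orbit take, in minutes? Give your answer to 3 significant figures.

108 min

Semi-major axis a = 6370 + 1130 = 7500 km. Period T = 2π√(a³/μ) = 2π√(7500³/398600) = 6464.0 s = 107.73 min.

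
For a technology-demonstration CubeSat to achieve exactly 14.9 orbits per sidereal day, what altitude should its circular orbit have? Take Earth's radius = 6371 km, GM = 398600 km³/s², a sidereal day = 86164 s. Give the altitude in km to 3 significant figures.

Required period T = 86164 / 14.9 = 5782.8 s.
From T = 2π√(a³/μ): a = (μ T²/4π²)^(1/3) = (398600 × 5782.8² / 4π²)^(1/3) = 6963 km.
Altitude h = a − R = 6963 − 6371 = 592 km.

592 km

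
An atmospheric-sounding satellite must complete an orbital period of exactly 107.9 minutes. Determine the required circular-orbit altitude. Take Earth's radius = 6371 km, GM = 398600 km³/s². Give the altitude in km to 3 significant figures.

T = 107.9 min = 6474.0 s.
From T = 2π√(a³/μ): a = (μ T²/4π²)^(1/3) = (398600 × 6474.0² / 4π²)^(1/3) = 7508 km.
Altitude h = a − R = 7508 − 6371 = 1137 km.

1140 km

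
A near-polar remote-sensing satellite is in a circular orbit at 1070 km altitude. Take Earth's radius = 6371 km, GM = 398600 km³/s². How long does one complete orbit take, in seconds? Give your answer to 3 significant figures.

Semi-major axis a = 6371 + 1070 = 7441 km. Period T = 2π√(a³/μ) = 2π√(7441³/398600) = 6387.9 s = 106.47 min.

6390 seconds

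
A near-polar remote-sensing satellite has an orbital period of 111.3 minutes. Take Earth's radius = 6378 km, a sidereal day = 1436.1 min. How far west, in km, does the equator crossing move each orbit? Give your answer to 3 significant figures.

3110 km

T = 111.3 min = 6678.0 s.
During one orbit Earth rotates (6678.0 / 86166) × 360° = 27.90°.
At the equator that is 27.90° × (2π·6378/360) km/° = 27.90 × 111.3 = 3106 km.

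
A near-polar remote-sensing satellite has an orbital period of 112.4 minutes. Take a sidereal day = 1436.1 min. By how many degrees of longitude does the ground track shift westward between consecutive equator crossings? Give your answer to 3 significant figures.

T = 112.4 min = 6744.0 s.
During one orbit Earth rotates (6744.0 / 86166) × 360° = 28.18°.

28.2°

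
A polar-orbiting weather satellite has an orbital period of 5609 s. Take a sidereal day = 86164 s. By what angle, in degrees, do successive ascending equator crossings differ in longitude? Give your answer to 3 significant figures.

During one orbit Earth rotates (5609.0 / 86164) × 360° = 23.43°.

23.4°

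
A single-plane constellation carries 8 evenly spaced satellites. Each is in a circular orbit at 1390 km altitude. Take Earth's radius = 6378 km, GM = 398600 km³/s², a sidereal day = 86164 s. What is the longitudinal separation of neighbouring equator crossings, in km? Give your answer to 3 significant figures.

396 km

Semi-major axis a = 6378 + 1390 = 7768 km. Period T = 2π√(a³/μ) = 2π√(7768³/398600) = 6813.6 s = 113.56 min.
Single-satellite node shift = (6813.6/86164) × 360° = 28.47°.
With 8 satellites evenly phased, successive equator crossings are 28.47/8 = 3.558° apart.
That is 3.558 × 111.3 = 396 km at the equator.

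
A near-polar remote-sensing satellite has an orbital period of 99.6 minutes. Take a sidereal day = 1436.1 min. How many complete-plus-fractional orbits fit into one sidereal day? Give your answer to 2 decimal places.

14.42

T = 99.6 min = 5976.0 s.
Orbits per sidereal day = 86166 / 5976.0 = 14.419.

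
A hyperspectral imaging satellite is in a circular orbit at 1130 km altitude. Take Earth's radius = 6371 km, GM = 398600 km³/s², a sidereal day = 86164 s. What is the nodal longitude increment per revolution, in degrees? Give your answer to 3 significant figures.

27.0°

Semi-major axis a = 6371 + 1130 = 7501 km. Period T = 2π√(a³/μ) = 2π√(7501³/398600) = 6465.3 s = 107.76 min.
During one orbit Earth rotates (6465.3 / 86164) × 360° = 27.01°.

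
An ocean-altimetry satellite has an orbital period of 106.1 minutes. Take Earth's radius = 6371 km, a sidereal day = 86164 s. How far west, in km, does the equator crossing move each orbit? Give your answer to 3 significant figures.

2960 km

T = 106.1 min = 6366.0 s.
During one orbit Earth rotates (6366.0 / 86164) × 360° = 26.60°.
At the equator that is 26.60° × (2π·6371/360) km/° = 26.60 × 111.2 = 2958 km.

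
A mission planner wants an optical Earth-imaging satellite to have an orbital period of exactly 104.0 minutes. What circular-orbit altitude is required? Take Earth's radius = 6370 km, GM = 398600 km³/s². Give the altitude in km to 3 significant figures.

T = 104.0 min = 6240.0 s.
From T = 2π√(a³/μ): a = (μ T²/4π²)^(1/3) = (398600 × 6240.0² / 4π²)^(1/3) = 7326 km.
Altitude h = a − R = 7326 − 6370 = 956 km.

956 km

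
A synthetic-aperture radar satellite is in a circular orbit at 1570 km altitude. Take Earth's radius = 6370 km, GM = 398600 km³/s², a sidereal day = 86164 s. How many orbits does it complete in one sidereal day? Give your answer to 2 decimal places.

Semi-major axis a = 6370 + 1570 = 7940 km. Period T = 2π√(a³/μ) = 2π√(7940³/398600) = 7041.1 s = 117.35 min.
Orbits per sidereal day = 86164 / 7041.1 = 12.237.

12.24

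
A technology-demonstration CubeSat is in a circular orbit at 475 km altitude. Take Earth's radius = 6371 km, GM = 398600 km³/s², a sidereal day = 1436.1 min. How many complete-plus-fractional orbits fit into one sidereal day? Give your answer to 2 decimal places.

15.29

Semi-major axis a = 6371 + 475 = 6846 km. Period T = 2π√(a³/μ) = 2π√(6846³/398600) = 5637.2 s = 93.95 min.
Orbits per sidereal day = 86166 / 5637.2 = 15.285.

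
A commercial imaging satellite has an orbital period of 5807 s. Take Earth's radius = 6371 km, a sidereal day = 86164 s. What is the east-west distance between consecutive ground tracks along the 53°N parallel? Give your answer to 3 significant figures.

Node shift per orbit = (5807.0/86164) × 360° = 24.26°.
Equatorial spacing = 24.26 × 111.2 km/° = 2698 km.
At 53° latitude, spacing = 2698 × cos(53°) = 1624 km.

1620 km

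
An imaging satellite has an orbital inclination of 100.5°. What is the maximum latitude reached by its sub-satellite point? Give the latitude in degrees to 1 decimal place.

Retrograde orbit: the ground track reaches ±(180° − i) = ±(180 − 100.5) = ±79.5°.

79.5°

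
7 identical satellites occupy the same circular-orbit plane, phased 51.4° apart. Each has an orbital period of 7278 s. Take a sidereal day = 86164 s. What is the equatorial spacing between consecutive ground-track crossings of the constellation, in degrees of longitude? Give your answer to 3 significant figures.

Single-satellite node shift = (7278.0/86164) × 360° = 30.41°.
With 7 satellites evenly phased, successive equator crossings are 30.41/7 = 4.344° apart.

4.34°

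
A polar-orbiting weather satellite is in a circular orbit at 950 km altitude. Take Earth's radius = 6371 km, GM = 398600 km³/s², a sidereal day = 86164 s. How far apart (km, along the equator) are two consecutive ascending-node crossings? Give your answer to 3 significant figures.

Semi-major axis a = 6371 + 950 = 7321 km. Period T = 2π√(a³/μ) = 2π√(7321³/398600) = 6234.0 s = 103.90 min.
During one orbit Earth rotates (6234.0 / 86164) × 360° = 26.05°.
At the equator that is 26.05° × (2π·6371/360) km/° = 26.05 × 111.2 = 2896 km.

2900 km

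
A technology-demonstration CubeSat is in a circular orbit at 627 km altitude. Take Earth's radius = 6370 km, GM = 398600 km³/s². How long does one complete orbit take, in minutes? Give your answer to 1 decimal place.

Semi-major axis a = 6370 + 627 = 6997 km. Period T = 2π√(a³/μ) = 2π√(6997³/398600) = 5824.8 s = 97.08 min.

97.1 min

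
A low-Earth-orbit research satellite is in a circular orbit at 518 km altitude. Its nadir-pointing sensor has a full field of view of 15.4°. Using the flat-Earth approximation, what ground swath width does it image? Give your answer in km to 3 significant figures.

Half-angle = 15.4°/2 = 7.7°.
Swath width ≈ 2h·tan(θ/2) = 2 × 518 × tan(7.7°) = 140.1 km.

140 km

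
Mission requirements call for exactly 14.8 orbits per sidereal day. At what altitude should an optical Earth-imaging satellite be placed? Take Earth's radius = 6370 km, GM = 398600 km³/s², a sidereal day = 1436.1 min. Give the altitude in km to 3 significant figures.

625 km

Required period T = 86166 / 14.8 = 5822.0 s.
From T = 2π√(a³/μ): a = (μ T²/4π²)^(1/3) = (398600 × 5822.0² / 4π²)^(1/3) = 6995 km.
Altitude h = a − R = 6995 − 6370 = 625 km.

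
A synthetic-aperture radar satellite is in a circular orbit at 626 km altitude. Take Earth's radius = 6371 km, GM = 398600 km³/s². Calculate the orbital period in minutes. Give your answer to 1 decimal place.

Semi-major axis a = 6371 + 626 = 6997 km. Period T = 2π√(a³/μ) = 2π√(6997³/398600) = 5824.8 s = 97.08 min.

97.1 min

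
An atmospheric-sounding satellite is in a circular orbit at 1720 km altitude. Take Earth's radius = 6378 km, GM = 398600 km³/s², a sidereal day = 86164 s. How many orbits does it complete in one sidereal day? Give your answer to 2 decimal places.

Semi-major axis a = 6378 + 1720 = 8098 km. Period T = 2π√(a³/μ) = 2π√(8098³/398600) = 7252.3 s = 120.87 min.
Orbits per sidereal day = 86164 / 7252.3 = 11.881.

11.88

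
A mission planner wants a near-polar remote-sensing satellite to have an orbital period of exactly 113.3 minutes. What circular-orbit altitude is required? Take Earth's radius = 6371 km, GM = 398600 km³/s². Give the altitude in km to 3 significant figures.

T = 113.3 min = 6798.0 s.
From T = 2π√(a³/μ): a = (μ T²/4π²)^(1/3) = (398600 × 6798.0² / 4π²)^(1/3) = 7756 km.
Altitude h = a − R = 7756 − 6371 = 1385 km.

1390 km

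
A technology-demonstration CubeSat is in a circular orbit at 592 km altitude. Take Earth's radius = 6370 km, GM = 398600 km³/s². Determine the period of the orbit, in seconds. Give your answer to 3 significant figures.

5780 seconds

Semi-major axis a = 6370 + 592 = 6962 km. Period T = 2π√(a³/μ) = 2π√(6962³/398600) = 5781.1 s = 96.35 min.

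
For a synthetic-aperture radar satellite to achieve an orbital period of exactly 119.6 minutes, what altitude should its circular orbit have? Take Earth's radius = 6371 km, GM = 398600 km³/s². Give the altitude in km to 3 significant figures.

T = 119.6 min = 7176.0 s.
From T = 2π√(a³/μ): a = (μ T²/4π²)^(1/3) = (398600 × 7176.0² / 4π²)^(1/3) = 8041 km.
Altitude h = a − R = 8041 − 6371 = 1670 km.

1670 km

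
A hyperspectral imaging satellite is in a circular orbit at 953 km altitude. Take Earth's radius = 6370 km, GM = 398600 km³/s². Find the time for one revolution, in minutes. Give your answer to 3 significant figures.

Semi-major axis a = 6370 + 953 = 7323 km. Period T = 2π√(a³/μ) = 2π√(7323³/398600) = 6236.6 s = 103.94 min.

104 min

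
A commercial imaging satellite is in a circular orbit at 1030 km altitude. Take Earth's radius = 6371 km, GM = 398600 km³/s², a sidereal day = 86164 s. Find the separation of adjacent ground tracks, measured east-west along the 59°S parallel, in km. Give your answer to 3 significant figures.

Semi-major axis a = 6371 + 1030 = 7401 km. Period T = 2π√(a³/μ) = 2π√(7401³/398600) = 6336.5 s = 105.61 min.
Node shift per orbit = (6336.5/86164) × 360° = 26.47°.
Equatorial spacing = 26.47 × 111.2 km/° = 2944 km.
At 59° latitude, spacing = 2944 × cos(59°) = 1516 km.

1520 km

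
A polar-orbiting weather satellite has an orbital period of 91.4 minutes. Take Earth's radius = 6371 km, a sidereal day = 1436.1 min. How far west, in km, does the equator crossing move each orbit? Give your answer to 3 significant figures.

T = 91.4 min = 5484.0 s.
During one orbit Earth rotates (5484.0 / 86166) × 360° = 22.91°.
At the equator that is 22.91° × (2π·6371/360) km/° = 22.91 × 111.2 = 2548 km.

2550 km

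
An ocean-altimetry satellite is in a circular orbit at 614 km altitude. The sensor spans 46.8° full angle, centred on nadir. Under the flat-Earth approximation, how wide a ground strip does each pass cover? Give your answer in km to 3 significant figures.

531 km

Half-angle = 46.8°/2 = 23.4°.
Swath width ≈ 2h·tan(θ/2) = 2 × 614 × tan(23.4°) = 531.4 km.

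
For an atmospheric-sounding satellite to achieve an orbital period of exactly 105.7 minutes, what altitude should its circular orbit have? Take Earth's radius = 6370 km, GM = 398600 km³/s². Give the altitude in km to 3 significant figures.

T = 105.7 min = 6342.0 s.
From T = 2π√(a³/μ): a = (μ T²/4π²)^(1/3) = (398600 × 6342.0² / 4π²)^(1/3) = 7405 km.
Altitude h = a − R = 7405 − 6370 = 1035 km.

1040 km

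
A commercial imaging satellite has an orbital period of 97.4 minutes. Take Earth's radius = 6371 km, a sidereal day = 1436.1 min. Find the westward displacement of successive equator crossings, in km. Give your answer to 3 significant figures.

2710 km

T = 97.4 min = 5844.0 s.
During one orbit Earth rotates (5844.0 / 86166) × 360° = 24.42°.
At the equator that is 24.42° × (2π·6371/360) km/° = 24.42 × 111.2 = 2715 km.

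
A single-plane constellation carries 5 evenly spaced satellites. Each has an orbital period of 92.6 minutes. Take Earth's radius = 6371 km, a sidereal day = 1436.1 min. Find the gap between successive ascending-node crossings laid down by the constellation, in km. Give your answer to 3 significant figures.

T = 92.6 min = 5556.0 s.
Single-satellite node shift = (5556.0/86166) × 360° = 23.21°.
With 5 satellites evenly phased, successive equator crossings are 23.21/5 = 4.643° apart.
That is 4.643 × 111.2 = 516 km at the equator.

516 km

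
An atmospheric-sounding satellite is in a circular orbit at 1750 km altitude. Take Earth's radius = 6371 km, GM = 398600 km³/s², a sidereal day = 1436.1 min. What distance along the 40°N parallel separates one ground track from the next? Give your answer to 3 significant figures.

2590 km

Semi-major axis a = 6371 + 1750 = 8121 km. Period T = 2π√(a³/μ) = 2π√(8121³/398600) = 7283.3 s = 121.39 min.
Node shift per orbit = (7283.3/86166) × 360° = 30.43°.
Equatorial spacing = 30.43 × 111.2 km/° = 3384 km.
At 40° latitude, spacing = 3384 × cos(40°) = 2592 km.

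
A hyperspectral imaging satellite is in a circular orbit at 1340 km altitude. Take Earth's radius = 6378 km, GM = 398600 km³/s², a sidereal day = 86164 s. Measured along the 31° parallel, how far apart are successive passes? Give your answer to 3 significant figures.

Semi-major axis a = 6378 + 1340 = 7718 km. Period T = 2π√(a³/μ) = 2π√(7718³/398600) = 6747.9 s = 112.46 min.
Node shift per orbit = (6747.9/86164) × 360° = 28.19°.
Equatorial spacing = 28.19 × 111.3 km/° = 3138 km.
At 31° latitude, spacing = 3138 × cos(31°) = 2690 km.

2690 km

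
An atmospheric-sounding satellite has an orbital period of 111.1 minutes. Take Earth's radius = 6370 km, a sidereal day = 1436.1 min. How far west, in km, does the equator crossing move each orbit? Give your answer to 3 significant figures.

3100 km

T = 111.1 min = 6666.0 s.
During one orbit Earth rotates (6666.0 / 86166) × 360° = 27.85°.
At the equator that is 27.85° × (2π·6370/360) km/° = 27.85 × 111.2 = 3096 km.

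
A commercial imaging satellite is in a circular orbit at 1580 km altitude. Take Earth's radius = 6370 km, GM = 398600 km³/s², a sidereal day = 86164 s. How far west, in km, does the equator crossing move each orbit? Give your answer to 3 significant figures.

Semi-major axis a = 6370 + 1580 = 7950 km. Period T = 2π√(a³/μ) = 2π√(7950³/398600) = 7054.4 s = 117.57 min.
During one orbit Earth rotates (7054.4 / 86164) × 360° = 29.47°.
At the equator that is 29.47° × (2π·6370/360) km/° = 29.47 × 111.2 = 3277 km.

3280 km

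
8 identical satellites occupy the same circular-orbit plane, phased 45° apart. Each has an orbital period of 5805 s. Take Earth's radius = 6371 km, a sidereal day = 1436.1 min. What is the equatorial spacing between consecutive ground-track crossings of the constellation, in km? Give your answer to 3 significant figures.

Single-satellite node shift = (5805.0/86166) × 360° = 24.25°.
With 8 satellites evenly phased, successive equator crossings are 24.25/8 = 3.032° apart.
That is 3.032 × 111.2 = 337 km at the equator.

337 km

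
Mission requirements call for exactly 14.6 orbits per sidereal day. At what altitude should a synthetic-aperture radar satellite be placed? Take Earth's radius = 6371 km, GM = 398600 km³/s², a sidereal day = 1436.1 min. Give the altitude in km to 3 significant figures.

688 km

Required period T = 86166 / 14.6 = 5901.8 s.
From T = 2π√(a³/μ): a = (μ T²/4π²)^(1/3) = (398600 × 5901.8² / 4π²)^(1/3) = 7059 km.
Altitude h = a − R = 7059 − 6371 = 688 km.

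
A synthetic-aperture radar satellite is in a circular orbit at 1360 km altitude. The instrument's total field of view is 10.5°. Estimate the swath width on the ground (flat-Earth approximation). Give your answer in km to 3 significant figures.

Half-angle = 10.5°/2 = 5.25°.
Swath width ≈ 2h·tan(θ/2) = 2 × 1360 × tan(5.25°) = 249.9 km.

250 km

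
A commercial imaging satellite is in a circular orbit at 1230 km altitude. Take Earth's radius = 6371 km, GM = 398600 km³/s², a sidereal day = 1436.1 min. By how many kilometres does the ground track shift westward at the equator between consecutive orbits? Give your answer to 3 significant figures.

Semi-major axis a = 6371 + 1230 = 7601 km. Period T = 2π√(a³/μ) = 2π√(7601³/398600) = 6595.0 s = 109.92 min.
During one orbit Earth rotates (6595.0 / 86166) × 360° = 27.55°.
At the equator that is 27.55° × (2π·6371/360) km/° = 27.55 × 111.2 = 3064 km.

3060 km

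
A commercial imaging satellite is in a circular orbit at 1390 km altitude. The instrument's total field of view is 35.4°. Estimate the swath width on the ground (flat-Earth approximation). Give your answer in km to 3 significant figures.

Half-angle = 35.4°/2 = 17.7°.
Swath width ≈ 2h·tan(θ/2) = 2 × 1390 × tan(17.7°) = 887.2 km.

887 km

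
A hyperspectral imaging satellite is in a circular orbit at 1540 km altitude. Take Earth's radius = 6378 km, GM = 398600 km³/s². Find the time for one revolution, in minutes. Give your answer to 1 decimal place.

Semi-major axis a = 6378 + 1540 = 7918 km. Period T = 2π√(a³/μ) = 2π√(7918³/398600) = 7011.9 s = 116.86 min.

116.9 min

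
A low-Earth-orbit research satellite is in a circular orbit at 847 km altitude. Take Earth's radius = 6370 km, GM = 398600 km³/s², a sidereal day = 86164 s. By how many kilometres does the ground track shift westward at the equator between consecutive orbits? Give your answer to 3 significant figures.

Semi-major axis a = 6370 + 847 = 7217 km. Period T = 2π√(a³/μ) = 2π√(7217³/398600) = 6101.6 s = 101.69 min.
During one orbit Earth rotates (6101.6 / 86164) × 360° = 25.49°.
At the equator that is 25.49° × (2π·6370/360) km/° = 25.49 × 111.2 = 2834 km.

2830 km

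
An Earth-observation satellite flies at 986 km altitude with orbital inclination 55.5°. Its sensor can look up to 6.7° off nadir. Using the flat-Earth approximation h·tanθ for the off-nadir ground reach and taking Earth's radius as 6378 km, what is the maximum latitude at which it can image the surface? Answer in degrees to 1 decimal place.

For a prograde orbit the ground track reaches latitude ±i = ±55.5°.
Sensor half-swath on the ground ≈ 986·tan(6.7°) = 116 km = 1.04° of latitude.
Maximum observable latitude ≈ 55.5 + 1.04 = 56.5°.

56.5°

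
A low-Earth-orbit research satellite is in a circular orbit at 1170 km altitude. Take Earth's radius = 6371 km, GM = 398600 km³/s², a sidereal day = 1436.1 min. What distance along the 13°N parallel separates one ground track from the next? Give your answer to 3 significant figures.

2950 km

Semi-major axis a = 6371 + 1170 = 7541 km. Period T = 2π√(a³/μ) = 2π√(7541³/398600) = 6517.1 s = 108.62 min.
Node shift per orbit = (6517.1/86166) × 360° = 27.23°.
Equatorial spacing = 27.23 × 111.2 km/° = 3028 km.
At 13° latitude, spacing = 3028 × cos(13°) = 2950 km.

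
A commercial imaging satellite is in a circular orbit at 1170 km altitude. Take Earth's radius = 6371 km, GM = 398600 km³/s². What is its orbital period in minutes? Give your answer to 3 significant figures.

109 min

Semi-major axis a = 6371 + 1170 = 7541 km. Period T = 2π√(a³/μ) = 2π√(7541³/398600) = 6517.1 s = 108.62 min.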